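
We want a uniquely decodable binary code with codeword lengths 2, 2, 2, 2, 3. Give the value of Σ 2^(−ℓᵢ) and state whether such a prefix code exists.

1.125; no

With common denominator 2^3 = 8: Σ 2^(−ℓᵢ) = 2/8 + 2/8 + 2/8 + 2/8 + 1/8 = 9/8 = 1.125.
Kraft's inequality requires Σ ≤ 1; here Σ = 1.125 > 1, so no such prefix code exists.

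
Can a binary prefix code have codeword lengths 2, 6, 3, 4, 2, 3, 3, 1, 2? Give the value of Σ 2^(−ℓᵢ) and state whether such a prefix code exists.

With common denominator 2^6 = 64: Σ 2^(−ℓᵢ) = 16/64 + 1/64 + 8/64 + 4/64 + 16/64 + 8/64 + 8/64 + 32/64 + 16/64 = 109/64 = 1.703125.
Kraft's inequality requires Σ ≤ 1; here Σ = 1.703125 > 1, so no such prefix code exists.

1.703125; no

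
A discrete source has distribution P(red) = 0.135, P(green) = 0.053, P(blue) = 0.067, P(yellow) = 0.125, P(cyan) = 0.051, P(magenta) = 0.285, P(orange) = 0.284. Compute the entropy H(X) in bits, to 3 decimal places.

2.502 bits

H = −Σ pᵢ log₂ pᵢ.
−0.135·log₂(0.135) = 0.3900
−0.053·log₂(0.053) = 0.2246
−0.067·log₂(0.067) = 0.2613
−0.125·log₂(0.125) = 0.3750
−0.051·log₂(0.051) = 0.2190
−0.285·log₂(0.285) = 0.5161
−0.284·log₂(0.284) = 0.5158
Sum ≈ 2.5017 → 2.502 bits.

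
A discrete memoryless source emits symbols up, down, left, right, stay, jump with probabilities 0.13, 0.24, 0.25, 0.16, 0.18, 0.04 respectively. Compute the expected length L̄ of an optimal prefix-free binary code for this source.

2.5 bits/symbol

Repeatedly combine the two least-probable nodes; the expected code length is the sum of the merged weights.
merge 1/25 + 13/100 → 17/100
merge 4/25 + 17/100 → 33/100
merge 9/50 + 6/25 → 21/50
merge 1/4 + 33/100 → 29/50
merge 21/50 + 29/50 → 1
L = 17/100 + 33/100 + 21/50 + 29/50 + 1 = 5/2 = 2.5 bits/symbol.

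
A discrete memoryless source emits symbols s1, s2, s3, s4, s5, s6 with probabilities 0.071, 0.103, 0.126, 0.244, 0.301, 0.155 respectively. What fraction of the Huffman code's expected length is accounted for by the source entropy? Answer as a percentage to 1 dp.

Entropy H = −Σ p log₂ p ≈ 2.4201 bits.
Huffman merges: 71/1000+103/1000→87/500; 63/500+31/200→281/1000; 87/500+61/250→209/500; 281/1000+301/1000→291/500; 209/500+291/500→1. L = 491/200 ≈ 2.4550.
Efficiency = H/L = 2.4201/2.4550 = 98.6%.

98.6%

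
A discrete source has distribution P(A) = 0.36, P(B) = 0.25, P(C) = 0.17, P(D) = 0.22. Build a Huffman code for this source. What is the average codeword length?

Repeatedly combine the two least-probable nodes; the expected code length is the sum of the merged weights.
merge 17/100 + 11/50 → 39/100
merge 1/4 + 9/25 → 61/100
merge 39/100 + 61/100 → 1
L = 39/100 + 61/100 + 1 = 2 bits/symbol.

2 bits/symbol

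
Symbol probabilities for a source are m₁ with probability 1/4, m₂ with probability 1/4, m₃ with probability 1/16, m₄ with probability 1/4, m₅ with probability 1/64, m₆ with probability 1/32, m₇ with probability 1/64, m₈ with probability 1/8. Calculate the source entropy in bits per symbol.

2.46875 bits

Each probability is a power of 1/2, so log₂(1/p) is an integer.
H = Σ p·log₂(1/p) = 1/4·2 + 1/4·2 + 1/16·4 + 1/4·2 + 1/64·6 + 1/32·5 + 1/64·6 + 1/8·3 = 2.46875 bits.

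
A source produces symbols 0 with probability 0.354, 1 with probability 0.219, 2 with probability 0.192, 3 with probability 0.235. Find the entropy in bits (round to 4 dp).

H = −Σ pᵢ log₂ pᵢ.
−0.354·log₂(0.354) = 0.5304
−0.219·log₂(0.219) = 0.4798
−0.192·log₂(0.192) = 0.4571
−0.235·log₂(0.235) = 0.4910
Sum ≈ 1.9583 → 1.9583 bits.

1.9583 bits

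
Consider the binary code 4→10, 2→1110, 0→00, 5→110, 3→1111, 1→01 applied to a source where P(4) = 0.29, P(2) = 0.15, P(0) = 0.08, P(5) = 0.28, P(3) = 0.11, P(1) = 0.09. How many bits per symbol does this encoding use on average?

L̄ = Σ pᵢ·ℓᵢ = 0.29·2 + 0.15·4 + 0.08·2 + 0.28·3 + 0.11·4 + 0.09·2 = 2.8 bits/symbol.

2.8 bits/symbol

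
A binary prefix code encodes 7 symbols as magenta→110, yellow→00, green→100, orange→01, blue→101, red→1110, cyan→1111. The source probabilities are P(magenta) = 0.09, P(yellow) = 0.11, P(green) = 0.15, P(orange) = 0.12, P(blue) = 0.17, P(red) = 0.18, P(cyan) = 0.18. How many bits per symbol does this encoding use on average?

L̄ = Σ pᵢ·ℓᵢ = 0.09·3 + 0.11·2 + 0.15·3 + 0.12·2 + 0.17·3 + 0.18·4 + 0.18·4 = 3.13 bits/symbol.

3.13 bits/symbol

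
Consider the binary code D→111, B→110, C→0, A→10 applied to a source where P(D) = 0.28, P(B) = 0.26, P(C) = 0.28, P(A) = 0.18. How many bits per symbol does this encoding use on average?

L̄ = Σ pᵢ·ℓᵢ = 0.28·3 + 0.26·3 + 0.28·1 + 0.18·2 = 2.26 bits/symbol.

2.26 bits/symbol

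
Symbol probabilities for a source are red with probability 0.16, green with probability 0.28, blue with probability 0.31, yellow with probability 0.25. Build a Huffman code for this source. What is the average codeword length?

2 bits/symbol

Repeatedly combine the two least-probable nodes; the expected code length is the sum of the merged weights.
merge 4/25 + 1/4 → 41/100
merge 7/25 + 31/100 → 59/100
merge 41/100 + 59/100 → 1
L = 41/100 + 59/100 + 1 = 2 bits/symbol.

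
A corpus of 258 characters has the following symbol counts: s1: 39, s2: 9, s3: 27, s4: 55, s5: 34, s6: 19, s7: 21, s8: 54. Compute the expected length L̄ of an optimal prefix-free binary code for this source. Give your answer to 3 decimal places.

Probabilities are the counts divided by 258.
Repeatedly combine the two least-probable nodes; the expected code length is the sum of the merged weights.
merge 3/86 + 19/258 → 14/129
merge 7/86 + 9/86 → 8/43
merge 14/129 + 17/129 → 31/129
merge 13/86 + 8/43 → 29/86
merge 9/43 + 55/258 → 109/258
merge 31/129 + 29/86 → 149/258
merge 109/258 + 149/258 → 1
L = 14/129 + 8/43 + 31/129 + 29/86 + 109/258 + 149/258 + 1 = 247/86 ≈ 2.872 bits/symbol.

2.872 bits/symbol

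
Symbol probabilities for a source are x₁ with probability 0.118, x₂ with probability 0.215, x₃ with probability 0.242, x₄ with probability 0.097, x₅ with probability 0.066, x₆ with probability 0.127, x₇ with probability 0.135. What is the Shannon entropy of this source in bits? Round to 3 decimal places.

H = −Σ pᵢ log₂ pᵢ.
−0.118·log₂(0.118) = 0.3638
−0.215·log₂(0.215) = 0.4768
−0.242·log₂(0.242) = 0.4954
−0.097·log₂(0.097) = 0.3265
−0.066·log₂(0.066) = 0.2588
−0.127·log₂(0.127) = 0.3781
−0.135·log₂(0.135) = 0.3900
Sum ≈ 2.6894 → 2.689 bits.

2.689 bits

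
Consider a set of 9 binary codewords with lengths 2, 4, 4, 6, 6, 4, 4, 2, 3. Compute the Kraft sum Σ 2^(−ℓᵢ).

0.90625

With common denominator 2^6 = 64: Σ 2^(−ℓᵢ) = 16/64 + 4/64 + 4/64 + 1/64 + 1/64 + 4/64 + 4/64 + 16/64 + 8/64 = 58/64 = 0.90625.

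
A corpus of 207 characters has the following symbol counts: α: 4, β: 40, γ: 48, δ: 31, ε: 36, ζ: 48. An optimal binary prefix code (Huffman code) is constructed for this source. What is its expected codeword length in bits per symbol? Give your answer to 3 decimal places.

Probabilities are the counts divided by 207.
Repeatedly combine the two least-probable nodes; the expected code length is the sum of the merged weights.
merge 4/207 + 31/207 → 35/207
merge 35/207 + 4/23 → 71/207
merge 40/207 + 16/69 → 88/207
merge 16/69 + 71/207 → 119/207
merge 88/207 + 119/207 → 1
L = 35/207 + 71/207 + 88/207 + 119/207 + 1 = 520/207 ≈ 2.512 bits/symbol.

2.512 bits/symbol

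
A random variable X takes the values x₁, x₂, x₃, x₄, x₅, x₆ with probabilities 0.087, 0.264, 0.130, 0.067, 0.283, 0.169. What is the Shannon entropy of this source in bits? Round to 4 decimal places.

H = −Σ pᵢ log₂ pᵢ.
−0.087·log₂(0.087) = 0.3065
−0.264·log₂(0.264) = 0.5072
−0.130·log₂(0.130) = 0.3826
−0.067·log₂(0.067) = 0.2613
−0.283·log₂(0.283) = 0.5154
−0.169·log₂(0.169) = 0.4335
Sum ≈ 2.4065 → 2.4065 bits.

2.4065 bits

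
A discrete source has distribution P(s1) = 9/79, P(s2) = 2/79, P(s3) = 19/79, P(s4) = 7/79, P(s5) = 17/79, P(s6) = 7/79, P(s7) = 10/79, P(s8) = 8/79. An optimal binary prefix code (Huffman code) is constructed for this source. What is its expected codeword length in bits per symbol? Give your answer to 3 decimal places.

Repeatedly combine the two least-probable nodes; the expected code length is the sum of the merged weights.
merge 2/79 + 7/79 → 9/79
merge 7/79 + 8/79 → 15/79
merge 9/79 + 9/79 → 18/79
merge 10/79 + 15/79 → 25/79
merge 17/79 + 18/79 → 35/79
merge 19/79 + 25/79 → 44/79
merge 35/79 + 44/79 → 1
L = 9/79 + 15/79 + 18/79 + 25/79 + 35/79 + 44/79 + 1 = 225/79 ≈ 2.848 bits/symbol.

2.848 bits/symbol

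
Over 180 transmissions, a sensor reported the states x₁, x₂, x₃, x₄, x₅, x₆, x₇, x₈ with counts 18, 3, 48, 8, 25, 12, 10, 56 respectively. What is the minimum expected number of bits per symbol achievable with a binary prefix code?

2.6 bits/symbol

Probabilities are the counts divided by 180.
Repeatedly combine the two least-probable nodes; the expected code length is the sum of the merged weights.
merge 1/60 + 2/45 → 11/180
merge 1/18 + 11/180 → 7/60
merge 1/15 + 1/10 → 1/6
merge 7/60 + 5/36 → 23/90
merge 1/6 + 23/90 → 19/45
merge 4/15 + 14/45 → 26/45
merge 19/45 + 26/45 → 1
L = 11/180 + 7/60 + 1/6 + 23/90 + 19/45 + 26/45 + 1 = 13/5 = 2.6 bits/symbol.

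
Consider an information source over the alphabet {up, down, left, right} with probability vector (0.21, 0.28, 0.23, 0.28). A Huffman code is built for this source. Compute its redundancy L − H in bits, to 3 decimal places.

0.011 bits

Entropy H = −Σ p log₂ p ≈ 1.9889 bits.
Huffman merges: 21/100+23/100→11/25; 7/25+7/25→14/25; 11/25+14/25→1. L = 2 ≈ 2.0000.
L − H = 2.0000 − 1.9889 = 0.011 bits.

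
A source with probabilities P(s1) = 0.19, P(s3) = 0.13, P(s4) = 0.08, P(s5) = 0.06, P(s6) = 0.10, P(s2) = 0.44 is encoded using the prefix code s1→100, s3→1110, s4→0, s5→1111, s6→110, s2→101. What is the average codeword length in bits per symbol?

3.03 bits/symbol

L̄ = Σ pᵢ·ℓᵢ = 0.19·3 + 0.13·4 + 0.08·1 + 0.06·4 + 0.10·3 + 0.44·3 = 3.03 bits/symbol.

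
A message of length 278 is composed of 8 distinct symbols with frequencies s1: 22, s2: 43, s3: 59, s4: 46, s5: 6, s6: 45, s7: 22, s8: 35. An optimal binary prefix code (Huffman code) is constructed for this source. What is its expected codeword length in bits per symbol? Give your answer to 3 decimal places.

Probabilities are the counts divided by 278.
Repeatedly combine the two least-probable nodes; the expected code length is the sum of the merged weights.
merge 3/139 + 11/139 → 14/139
merge 11/139 + 14/139 → 25/139
merge 35/278 + 43/278 → 39/139
merge 45/278 + 23/139 → 91/278
merge 25/139 + 59/278 → 109/278
merge 39/139 + 91/278 → 169/278
merge 109/278 + 169/278 → 1
L = 14/139 + 25/139 + 39/139 + 91/278 + 109/278 + 169/278 + 1 = 803/278 ≈ 2.888 bits/symbol.

2.888 bits/symbol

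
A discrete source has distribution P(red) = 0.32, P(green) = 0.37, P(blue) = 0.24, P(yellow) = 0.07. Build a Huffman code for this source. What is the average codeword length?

Repeatedly combine the two least-probable nodes; the expected code length is the sum of the merged weights.
merge 7/100 + 6/25 → 31/100
merge 31/100 + 8/25 → 63/100
merge 37/100 + 63/100 → 1
L = 31/100 + 63/100 + 1 = 97/50 = 1.94 bits/symbol.

1.94 bits/symbol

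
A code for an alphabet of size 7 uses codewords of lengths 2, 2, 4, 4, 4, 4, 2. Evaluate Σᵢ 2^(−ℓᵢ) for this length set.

With common denominator 2^4 = 16: Σ 2^(−ℓᵢ) = 4/16 + 4/16 + 1/16 + 1/16 + 1/16 + 1/16 + 4/16 = 16/16 = 1.

1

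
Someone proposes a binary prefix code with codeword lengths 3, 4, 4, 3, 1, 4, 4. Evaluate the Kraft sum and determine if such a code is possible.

1; yes

With common denominator 2^4 = 16: Σ 2^(−ℓᵢ) = 2/16 + 1/16 + 1/16 + 2/16 + 8/16 + 1/16 + 1/16 = 16/16 = 1.
Kraft's inequality requires Σ ≤ 1; here Σ = 1 ≤ 1, so such a prefix code exists.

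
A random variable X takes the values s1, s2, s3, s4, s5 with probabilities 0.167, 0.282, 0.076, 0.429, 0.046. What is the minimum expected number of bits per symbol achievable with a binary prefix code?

Repeatedly combine the two least-probable nodes; the expected code length is the sum of the merged weights.
merge 23/500 + 19/250 → 61/500
merge 61/500 + 167/1000 → 289/1000
merge 141/500 + 289/1000 → 571/1000
merge 429/1000 + 571/1000 → 1
L = 61/500 + 289/1000 + 571/1000 + 1 = 991/500 = 1.982 bits/symbol.

1.982 bits/symbol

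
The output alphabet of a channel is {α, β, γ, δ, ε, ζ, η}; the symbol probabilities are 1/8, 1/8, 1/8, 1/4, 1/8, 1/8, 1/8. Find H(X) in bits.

Each probability is a power of 1/2, so log₂(1/p) is an integer.
H = Σ p·log₂(1/p) = 1/8·3 + 1/8·3 + 1/8·3 + 1/4·2 + 1/8·3 + 1/8·3 + 1/8·3 = 2.75 bits.

2.75 bits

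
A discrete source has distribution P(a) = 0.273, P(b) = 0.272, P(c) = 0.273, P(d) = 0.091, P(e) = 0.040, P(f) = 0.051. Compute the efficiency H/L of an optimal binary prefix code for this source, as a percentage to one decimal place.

99.1%

Entropy H = −Σ p log₂ p ≈ 2.2530 bits.
Huffman merges: 1/25+51/1000→91/1000; 91/1000+91/1000→91/500; 91/500+34/125→227/500; 273/1000+273/1000→273/500; 227/500+273/500→1. L = 2273/1000 ≈ 2.2730.
Efficiency = H/L = 2.2530/2.2730 = 99.1%.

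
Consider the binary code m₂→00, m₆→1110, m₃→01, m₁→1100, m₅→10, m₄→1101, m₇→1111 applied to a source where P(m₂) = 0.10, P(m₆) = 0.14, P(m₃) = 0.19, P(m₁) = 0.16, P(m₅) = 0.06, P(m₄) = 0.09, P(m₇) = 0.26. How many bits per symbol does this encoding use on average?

L̄ = Σ pᵢ·ℓᵢ = 0.10·2 + 0.14·4 + 0.19·2 + 0.16·4 + 0.06·2 + 0.09·4 + 0.26·4 = 3.3 bits/symbol.

3.3 bits/symbol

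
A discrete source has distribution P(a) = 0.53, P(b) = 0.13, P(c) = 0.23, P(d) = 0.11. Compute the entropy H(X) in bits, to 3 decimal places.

H = −Σ pᵢ log₂ pᵢ.
−0.53·log₂(0.53) = 0.4854
−0.13·log₂(0.13) = 0.3826
−0.23·log₂(0.23) = 0.4877
−0.11·log₂(0.11) = 0.3503
Sum ≈ 1.7060 → 1.706 bits.

1.706 bits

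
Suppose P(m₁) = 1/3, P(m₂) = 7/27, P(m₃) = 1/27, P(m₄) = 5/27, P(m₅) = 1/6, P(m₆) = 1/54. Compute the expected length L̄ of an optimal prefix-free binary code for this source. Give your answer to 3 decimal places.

Repeatedly combine the two least-probable nodes; the expected code length is the sum of the merged weights.
merge 1/54 + 1/27 → 1/18
merge 1/18 + 1/6 → 2/9
merge 5/27 + 2/9 → 11/27
merge 7/27 + 1/3 → 16/27
merge 11/27 + 16/27 → 1
L = 1/18 + 2/9 + 11/27 + 16/27 + 1 = 41/18 ≈ 2.278 bits/symbol.

2.278 bits/symbol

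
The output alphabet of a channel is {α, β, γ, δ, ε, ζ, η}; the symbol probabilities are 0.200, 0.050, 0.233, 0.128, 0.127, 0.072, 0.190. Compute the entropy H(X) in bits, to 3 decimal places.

2.656 bits

H = −Σ pᵢ log₂ pᵢ.
−0.200·log₂(0.200) = 0.4644
−0.050·log₂(0.050) = 0.2161
−0.233·log₂(0.233) = 0.4897
−0.128·log₂(0.128) = 0.3796
−0.127·log₂(0.127) = 0.3781
−0.072·log₂(0.072) = 0.2733
−0.190·log₂(0.190) = 0.4552
Sum ≈ 2.6564 → 2.656 bits.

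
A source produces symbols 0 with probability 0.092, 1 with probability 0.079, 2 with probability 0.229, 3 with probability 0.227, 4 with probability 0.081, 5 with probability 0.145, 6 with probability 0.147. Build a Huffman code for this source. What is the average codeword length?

2.704 bits/symbol

Repeatedly combine the two least-probable nodes; the expected code length is the sum of the merged weights.
merge 79/1000 + 81/1000 → 4/25
merge 23/250 + 29/200 → 237/1000
merge 147/1000 + 4/25 → 307/1000
merge 227/1000 + 229/1000 → 57/125
merge 237/1000 + 307/1000 → 68/125
merge 57/125 + 68/125 → 1
L = 4/25 + 237/1000 + 307/1000 + 57/125 + 68/125 + 1 = 338/125 = 2.704 bits/symbol.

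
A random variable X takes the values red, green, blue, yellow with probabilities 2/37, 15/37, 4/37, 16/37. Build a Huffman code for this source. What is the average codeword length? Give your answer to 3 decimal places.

Repeatedly combine the two least-probable nodes; the expected code length is the sum of the merged weights.
merge 2/37 + 4/37 → 6/37
merge 6/37 + 15/37 → 21/37
merge 16/37 + 21/37 → 1
L = 6/37 + 21/37 + 1 = 64/37 ≈ 1.730 bits/symbol.

1.730 bits/symbol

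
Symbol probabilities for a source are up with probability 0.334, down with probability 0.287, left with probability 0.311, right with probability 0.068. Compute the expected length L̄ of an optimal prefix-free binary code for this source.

2 bits/symbol

Repeatedly combine the two least-probable nodes; the expected code length is the sum of the merged weights.
merge 17/250 + 287/1000 → 71/200
merge 311/1000 + 167/500 → 129/200
merge 71/200 + 129/200 → 1
L = 71/200 + 129/200 + 1 = 2 bits/symbol.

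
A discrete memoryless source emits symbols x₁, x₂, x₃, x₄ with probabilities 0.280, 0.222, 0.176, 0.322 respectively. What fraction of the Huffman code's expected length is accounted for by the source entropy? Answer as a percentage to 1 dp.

98.2%

Entropy H = −Σ p log₂ p ≈ 1.9638 bits.
Huffman merges: 22/125+111/500→199/500; 7/25+161/500→301/500; 199/500+301/500→1. L = 2 ≈ 2.0000.
Efficiency = H/L = 1.9638/2.0000 = 98.2%.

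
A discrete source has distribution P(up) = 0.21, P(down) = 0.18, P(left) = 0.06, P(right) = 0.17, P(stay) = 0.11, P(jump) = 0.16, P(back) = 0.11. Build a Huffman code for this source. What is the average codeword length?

2.78 bits/symbol

Repeatedly combine the two least-probable nodes; the expected code length is the sum of the merged weights.
merge 3/50 + 11/100 → 17/100
merge 11/100 + 4/25 → 27/100
merge 17/100 + 17/100 → 17/50
merge 9/50 + 21/100 → 39/100
merge 27/100 + 17/50 → 61/100
merge 39/100 + 61/100 → 1
L = 17/100 + 27/100 + 17/50 + 39/100 + 61/100 + 1 = 139/50 = 2.78 bits/symbol.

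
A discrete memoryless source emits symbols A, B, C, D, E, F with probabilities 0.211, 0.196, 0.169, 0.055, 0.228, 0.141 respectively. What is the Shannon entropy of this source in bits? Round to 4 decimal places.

H = −Σ pᵢ log₂ pᵢ.
−0.211·log₂(0.211) = 0.4736
−0.196·log₂(0.196) = 0.4608
−0.169·log₂(0.169) = 0.4335
−0.055·log₂(0.055) = 0.2301
−0.228·log₂(0.228) = 0.4863
−0.141·log₂(0.141) = 0.3985
Sum ≈ 2.4829 → 2.4829 bits.

2.4829 bits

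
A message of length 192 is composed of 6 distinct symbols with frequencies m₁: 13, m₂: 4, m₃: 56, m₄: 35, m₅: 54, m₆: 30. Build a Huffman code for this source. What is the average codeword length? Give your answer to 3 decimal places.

2.333 bits/symbol

Probabilities are the counts divided by 192.
Repeatedly combine the two least-probable nodes; the expected code length is the sum of the merged weights.
merge 1/48 + 13/192 → 17/192
merge 17/192 + 5/32 → 47/192
merge 35/192 + 47/192 → 41/96
merge 9/32 + 7/24 → 55/96
merge 41/96 + 55/96 → 1
L = 17/192 + 47/192 + 41/96 + 55/96 + 1 = 7/3 ≈ 2.333 bits/symbol.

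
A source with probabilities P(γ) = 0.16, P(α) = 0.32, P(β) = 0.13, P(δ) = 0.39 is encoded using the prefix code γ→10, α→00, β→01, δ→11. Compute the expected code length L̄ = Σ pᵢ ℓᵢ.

L̄ = Σ pᵢ·ℓᵢ = 0.16·2 + 0.32·2 + 0.13·2 + 0.39·2 = 2 bits/symbol.

2 bits/symbol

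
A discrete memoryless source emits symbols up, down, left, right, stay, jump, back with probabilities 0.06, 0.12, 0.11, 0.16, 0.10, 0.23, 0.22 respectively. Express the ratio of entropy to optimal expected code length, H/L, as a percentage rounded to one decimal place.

99.1%

Entropy H = −Σ p log₂ p ≈ 2.6843 bits.
Huffman merges: 3/50+1/10→4/25; 11/100+3/25→23/100; 4/25+4/25→8/25; 11/50+23/100→9/20; 23/100+8/25→11/20; 9/20+11/20→1. L = 271/100 ≈ 2.7100.
Efficiency = H/L = 2.6843/2.7100 = 99.1%.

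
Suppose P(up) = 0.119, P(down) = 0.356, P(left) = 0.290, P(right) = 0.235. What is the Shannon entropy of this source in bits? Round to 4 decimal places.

H = −Σ pᵢ log₂ pᵢ.
−0.119·log₂(0.119) = 0.3654
−0.356·log₂(0.356) = 0.5305
−0.290·log₂(0.290) = 0.5179
−0.235·log₂(0.235) = 0.4910
Sum ≈ 1.9048 → 1.9048 bits.

1.9048 bits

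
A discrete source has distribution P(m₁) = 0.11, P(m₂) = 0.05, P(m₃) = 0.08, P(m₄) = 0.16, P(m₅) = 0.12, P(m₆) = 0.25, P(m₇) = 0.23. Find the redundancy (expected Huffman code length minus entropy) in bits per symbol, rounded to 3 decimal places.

0.014 bits

Entropy H = −Σ p log₂ p ≈ 2.6356 bits.
Huffman merges: 1/20+2/25→13/100; 11/100+3/25→23/100; 13/100+4/25→29/100; 23/100+23/100→23/50; 1/4+29/100→27/50; 23/50+27/50→1. L = 53/20 ≈ 2.6500.
L − H = 2.6500 − 2.6356 = 0.014 bits.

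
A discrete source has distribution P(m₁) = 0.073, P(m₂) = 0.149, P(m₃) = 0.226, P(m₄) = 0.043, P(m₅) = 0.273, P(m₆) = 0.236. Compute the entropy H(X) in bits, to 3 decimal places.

H = −Σ pᵢ log₂ pᵢ.
−0.073·log₂(0.073) = 0.2756
−0.149·log₂(0.149) = 0.4092
−0.226·log₂(0.226) = 0.4849
−0.043·log₂(0.043) = 0.1952
−0.273·log₂(0.273) = 0.5113
−0.236·log₂(0.236) = 0.4916
Sum ≈ 2.3680 → 2.368 bits.

2.368 bits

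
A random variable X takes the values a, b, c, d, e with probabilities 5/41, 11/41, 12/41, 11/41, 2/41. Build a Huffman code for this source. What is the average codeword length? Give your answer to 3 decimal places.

Repeatedly combine the two least-probable nodes; the expected code length is the sum of the merged weights.
merge 2/41 + 5/41 → 7/41
merge 7/41 + 11/41 → 18/41
merge 11/41 + 12/41 → 23/41
merge 18/41 + 23/41 → 1
L = 7/41 + 18/41 + 23/41 + 1 = 89/41 ≈ 2.171 bits/symbol.

2.171 bits/symbol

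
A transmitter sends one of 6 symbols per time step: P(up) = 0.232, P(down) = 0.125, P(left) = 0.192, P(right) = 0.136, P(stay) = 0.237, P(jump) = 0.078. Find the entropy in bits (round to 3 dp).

2.492 bits

H = −Σ pᵢ log₂ pᵢ.
−0.232·log₂(0.232) = 0.4890
−0.125·log₂(0.125) = 0.3750
−0.192·log₂(0.192) = 0.4571
−0.136·log₂(0.136) = 0.3915
−0.237·log₂(0.237) = 0.4923
−0.078·log₂(0.078) = 0.2871
Sum ≈ 2.4919 → 2.492 bits.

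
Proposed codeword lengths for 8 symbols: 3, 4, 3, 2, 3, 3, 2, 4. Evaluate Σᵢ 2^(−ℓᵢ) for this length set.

1.125

With common denominator 2^4 = 16: Σ 2^(−ℓᵢ) = 2/16 + 1/16 + 2/16 + 4/16 + 2/16 + 2/16 + 4/16 + 1/16 = 18/16 = 1.125.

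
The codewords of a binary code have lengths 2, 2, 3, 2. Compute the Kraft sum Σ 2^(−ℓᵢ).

0.875

With common denominator 2^3 = 8: Σ 2^(−ℓᵢ) = 2/8 + 2/8 + 1/8 + 2/8 = 7/8 = 0.875.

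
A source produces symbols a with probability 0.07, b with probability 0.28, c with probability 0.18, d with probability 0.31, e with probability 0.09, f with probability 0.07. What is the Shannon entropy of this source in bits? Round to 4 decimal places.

H = −Σ pᵢ log₂ pᵢ.
−0.07·log₂(0.07) = 0.2686
−0.28·log₂(0.28) = 0.5142
−0.18·log₂(0.18) = 0.4453
−0.31·log₂(0.31) = 0.5238
−0.09·log₂(0.09) = 0.3127
−0.07·log₂(0.07) = 0.2686
Sum ≈ 2.3331 → 2.3331 bits.

2.3331 bits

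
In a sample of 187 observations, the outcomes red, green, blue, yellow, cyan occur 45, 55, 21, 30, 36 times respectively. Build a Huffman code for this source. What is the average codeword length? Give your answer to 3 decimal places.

2.273 bits/symbol

Probabilities are the counts divided by 187.
Repeatedly combine the two least-probable nodes; the expected code length is the sum of the merged weights.
merge 21/187 + 30/187 → 3/11
merge 36/187 + 45/187 → 81/187
merge 3/11 + 5/17 → 106/187
merge 81/187 + 106/187 → 1
L = 3/11 + 81/187 + 106/187 + 1 = 25/11 ≈ 2.273 bits/symbol.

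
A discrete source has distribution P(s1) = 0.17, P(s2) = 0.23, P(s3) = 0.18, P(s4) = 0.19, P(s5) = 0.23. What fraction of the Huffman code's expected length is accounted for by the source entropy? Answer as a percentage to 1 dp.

Entropy H = −Σ p log₂ p ≈ 2.3105 bits.
Huffman merges: 17/100+9/50→7/20; 19/100+23/100→21/50; 23/100+7/20→29/50; 21/50+29/50→1. L = 47/20 ≈ 2.3500.
Efficiency = H/L = 2.3105/2.3500 = 98.3%.

98.3%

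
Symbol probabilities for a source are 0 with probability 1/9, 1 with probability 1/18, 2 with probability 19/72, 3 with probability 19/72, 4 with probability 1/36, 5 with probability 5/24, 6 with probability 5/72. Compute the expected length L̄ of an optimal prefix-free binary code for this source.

Repeatedly combine the two least-probable nodes; the expected code length is the sum of the merged weights.
merge 1/36 + 1/18 → 1/12
merge 5/72 + 1/12 → 11/72
merge 1/9 + 11/72 → 19/72
merge 5/24 + 19/72 → 17/36
merge 19/72 + 19/72 → 19/36
merge 17/36 + 19/36 → 1
L = 1/12 + 11/72 + 19/72 + 17/36 + 19/36 + 1 = 5/2 = 2.5 bits/symbol.

2.5 bits/symbol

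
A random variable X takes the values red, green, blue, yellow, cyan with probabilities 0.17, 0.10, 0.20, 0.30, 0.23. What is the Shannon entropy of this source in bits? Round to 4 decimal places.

2.2399 bits

H = −Σ pᵢ log₂ pᵢ.
−0.17·log₂(0.17) = 0.4346
−0.10·log₂(0.10) = 0.3322
−0.20·log₂(0.20) = 0.4644
−0.30·log₂(0.30) = 0.5211
−0.23·log₂(0.23) = 0.4877
Sum ≈ 2.2399 → 2.2399 bits.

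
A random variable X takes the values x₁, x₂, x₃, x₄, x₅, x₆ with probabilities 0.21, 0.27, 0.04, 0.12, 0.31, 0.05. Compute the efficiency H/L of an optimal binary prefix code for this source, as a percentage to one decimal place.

98.9%

Entropy H = −Σ p log₂ p ≈ 2.2756 bits.
Huffman merges: 1/25+1/20→9/100; 9/100+3/25→21/100; 21/100+21/100→21/50; 27/100+31/100→29/50; 21/50+29/50→1. L = 23/10 ≈ 2.3000.
Efficiency = H/L = 2.2756/2.3000 = 98.9%.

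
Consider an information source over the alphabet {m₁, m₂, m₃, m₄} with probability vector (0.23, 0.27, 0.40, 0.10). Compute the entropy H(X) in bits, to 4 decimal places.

1.8587 bits

H = −Σ pᵢ log₂ pᵢ.
−0.23·log₂(0.23) = 0.4877
−0.27·log₂(0.27) = 0.5100
−0.40·log₂(0.40) = 0.5288
−0.10·log₂(0.10) = 0.3322
Sum ≈ 1.8587 → 1.8587 bits.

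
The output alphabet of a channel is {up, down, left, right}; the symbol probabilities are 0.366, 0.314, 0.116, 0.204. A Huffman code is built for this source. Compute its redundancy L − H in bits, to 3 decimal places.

Entropy H = −Σ p log₂ p ≈ 1.8838 bits.
Huffman merges: 29/250+51/250→8/25; 157/500+8/25→317/500; 183/500+317/500→1. L = 977/500 ≈ 1.9540.
L − H = 1.9540 − 1.8838 = 0.070 bits.

0.070 bits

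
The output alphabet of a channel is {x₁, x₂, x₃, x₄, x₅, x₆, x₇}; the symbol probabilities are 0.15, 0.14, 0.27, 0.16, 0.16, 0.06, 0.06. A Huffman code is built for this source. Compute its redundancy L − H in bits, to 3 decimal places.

0.039 bits

Entropy H = −Σ p log₂ p ≈ 2.6508 bits.
Huffman merges: 3/50+3/50→3/25; 3/25+7/50→13/50; 3/20+4/25→31/100; 4/25+13/50→21/50; 27/100+31/100→29/50; 21/50+29/50→1. L = 269/100 ≈ 2.6900.
L − H = 2.6900 − 2.6508 = 0.039 bits.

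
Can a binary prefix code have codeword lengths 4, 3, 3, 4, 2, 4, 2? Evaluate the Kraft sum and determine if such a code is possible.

With common denominator 2^4 = 16: Σ 2^(−ℓᵢ) = 1/16 + 2/16 + 2/16 + 1/16 + 4/16 + 1/16 + 4/16 = 15/16 = 0.9375.
Kraft's inequality requires Σ ≤ 1; here Σ = 0.9375 ≤ 1, so such a prefix code exists.

0.9375; yes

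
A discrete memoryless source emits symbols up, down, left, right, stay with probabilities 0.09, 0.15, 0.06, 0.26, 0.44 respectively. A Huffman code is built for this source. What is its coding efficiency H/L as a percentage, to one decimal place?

99.2%

Entropy H = −Σ p log₂ p ≈ 1.9932 bits.
Huffman merges: 3/50+9/100→3/20; 3/20+3/20→3/10; 13/50+3/10→14/25; 11/25+14/25→1. L = 201/100 ≈ 2.0100.
Efficiency = H/L = 1.9932/2.0100 = 99.2%.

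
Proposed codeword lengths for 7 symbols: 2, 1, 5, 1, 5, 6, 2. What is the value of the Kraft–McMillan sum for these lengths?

1.578125

With common denominator 2^6 = 64: Σ 2^(−ℓᵢ) = 16/64 + 32/64 + 2/64 + 32/64 + 2/64 + 1/64 + 16/64 = 101/64 = 1.578125.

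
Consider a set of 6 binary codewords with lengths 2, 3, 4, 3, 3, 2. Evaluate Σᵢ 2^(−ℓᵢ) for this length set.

With common denominator 2^4 = 16: Σ 2^(−ℓᵢ) = 4/16 + 2/16 + 1/16 + 2/16 + 2/16 + 4/16 = 15/16 = 0.9375.

0.9375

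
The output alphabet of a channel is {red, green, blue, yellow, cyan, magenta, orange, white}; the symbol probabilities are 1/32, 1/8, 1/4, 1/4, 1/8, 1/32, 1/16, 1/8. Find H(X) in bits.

2.6875 bits

Each probability is a power of 1/2, so log₂(1/p) is an integer.
H = Σ p·log₂(1/p) = 1/32·5 + 1/8·3 + 1/4·2 + 1/4·2 + 1/8·3 + 1/32·5 + 1/16·4 + 1/8·3 = 2.6875 bits.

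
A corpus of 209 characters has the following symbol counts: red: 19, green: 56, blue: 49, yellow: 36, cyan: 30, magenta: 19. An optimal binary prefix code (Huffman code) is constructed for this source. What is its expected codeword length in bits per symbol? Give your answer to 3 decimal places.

2.498 bits/symbol

Probabilities are the counts divided by 209.
Repeatedly combine the two least-probable nodes; the expected code length is the sum of the merged weights.
merge 1/11 + 1/11 → 2/11
merge 30/209 + 36/209 → 6/19
merge 2/11 + 49/209 → 87/209
merge 56/209 + 6/19 → 122/209
merge 87/209 + 122/209 → 1
L = 2/11 + 6/19 + 87/209 + 122/209 + 1 = 522/209 ≈ 2.498 bits/symbol.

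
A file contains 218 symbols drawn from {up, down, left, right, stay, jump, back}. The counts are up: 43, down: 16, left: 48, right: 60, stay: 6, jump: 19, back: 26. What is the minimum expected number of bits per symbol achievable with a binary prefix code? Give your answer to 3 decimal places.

2.596 bits/symbol

Probabilities are the counts divided by 218.
Repeatedly combine the two least-probable nodes; the expected code length is the sum of the merged weights.
merge 3/109 + 8/109 → 11/109
merge 19/218 + 11/109 → 41/218
merge 13/109 + 41/218 → 67/218
merge 43/218 + 24/109 → 91/218
merge 30/109 + 67/218 → 127/218
merge 91/218 + 127/218 → 1
L = 11/109 + 41/218 + 67/218 + 91/218 + 127/218 + 1 = 283/109 ≈ 2.596 bits/symbol.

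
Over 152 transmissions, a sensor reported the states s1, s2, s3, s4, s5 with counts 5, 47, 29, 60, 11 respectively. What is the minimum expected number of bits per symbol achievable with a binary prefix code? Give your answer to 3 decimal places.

2.007 bits/symbol

Probabilities are the counts divided by 152.
Repeatedly combine the two least-probable nodes; the expected code length is the sum of the merged weights.
merge 5/152 + 11/152 → 2/19
merge 2/19 + 29/152 → 45/152
merge 45/152 + 47/152 → 23/38
merge 15/38 + 23/38 → 1
L = 2/19 + 45/152 + 23/38 + 1 = 305/152 ≈ 2.007 bits/symbol.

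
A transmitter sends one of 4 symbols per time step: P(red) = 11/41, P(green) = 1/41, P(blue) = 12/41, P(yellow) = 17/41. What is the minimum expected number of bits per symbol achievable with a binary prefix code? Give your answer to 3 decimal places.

1.878 bits/symbol

Repeatedly combine the two least-probable nodes; the expected code length is the sum of the merged weights.
merge 1/41 + 11/41 → 12/41
merge 12/41 + 12/41 → 24/41
merge 17/41 + 24/41 → 1
L = 12/41 + 24/41 + 1 = 77/41 ≈ 1.878 bits/symbol.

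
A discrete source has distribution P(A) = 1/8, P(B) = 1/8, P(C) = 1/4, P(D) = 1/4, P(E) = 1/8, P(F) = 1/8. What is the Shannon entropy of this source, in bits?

Each probability is a power of 1/2, so log₂(1/p) is an integer.
H = Σ p·log₂(1/p) = 1/8·3 + 1/8·3 + 1/4·2 + 1/4·2 + 1/8·3 + 1/8·3 = 2.5 bits.

2.5 bits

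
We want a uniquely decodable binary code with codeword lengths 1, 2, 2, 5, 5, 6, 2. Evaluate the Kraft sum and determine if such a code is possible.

1.328125; no

With common denominator 2^6 = 64: Σ 2^(−ℓᵢ) = 32/64 + 16/64 + 16/64 + 2/64 + 2/64 + 1/64 + 16/64 = 85/64 = 1.328125.
Kraft's inequality requires Σ ≤ 1; here Σ = 1.328125 > 1, so no such prefix code exists.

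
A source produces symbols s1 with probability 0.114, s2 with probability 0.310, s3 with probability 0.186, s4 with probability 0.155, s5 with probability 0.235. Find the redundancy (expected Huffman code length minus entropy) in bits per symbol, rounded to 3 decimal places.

Entropy H = −Σ p log₂ p ≈ 2.2402 bits.
Huffman merges: 57/500+31/200→269/1000; 93/500+47/200→421/1000; 269/1000+31/100→579/1000; 421/1000+579/1000→1. L = 2269/1000 ≈ 2.2690.
L − H = 2.2690 − 2.2402 = 0.029 bits.

0.029 bits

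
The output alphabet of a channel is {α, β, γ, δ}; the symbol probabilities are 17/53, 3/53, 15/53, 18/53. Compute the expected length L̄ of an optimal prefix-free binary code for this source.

Repeatedly combine the two least-probable nodes; the expected code length is the sum of the merged weights.
merge 3/53 + 15/53 → 18/53
merge 17/53 + 18/53 → 35/53
merge 18/53 + 35/53 → 1
L = 18/53 + 35/53 + 1 = 2 bits/symbol.

2 bits/symbol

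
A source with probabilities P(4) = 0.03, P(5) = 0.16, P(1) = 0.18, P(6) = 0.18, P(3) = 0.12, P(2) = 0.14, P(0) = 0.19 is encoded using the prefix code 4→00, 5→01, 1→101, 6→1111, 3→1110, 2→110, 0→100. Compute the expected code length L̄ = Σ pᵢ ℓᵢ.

3.11 bits/symbol

L̄ = Σ pᵢ·ℓᵢ = 0.03·2 + 0.16·2 + 0.18·3 + 0.18·4 + 0.12·4 + 0.14·3 + 0.19·3 = 3.11 bits/symbol.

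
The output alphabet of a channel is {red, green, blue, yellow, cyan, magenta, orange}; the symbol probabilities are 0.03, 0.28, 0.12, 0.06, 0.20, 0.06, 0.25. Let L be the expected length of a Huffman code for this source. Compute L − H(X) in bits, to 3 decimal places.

Entropy H = −Σ p log₂ p ≈ 2.4845 bits.
Huffman merges: 3/100+3/50→9/100; 3/50+9/100→3/20; 3/25+3/20→27/100; 1/5+1/4→9/20; 27/100+7/25→11/20; 9/20+11/20→1. L = 251/100 ≈ 2.5100.
L − H = 2.5100 − 2.4845 = 0.025 bits.

0.025 bits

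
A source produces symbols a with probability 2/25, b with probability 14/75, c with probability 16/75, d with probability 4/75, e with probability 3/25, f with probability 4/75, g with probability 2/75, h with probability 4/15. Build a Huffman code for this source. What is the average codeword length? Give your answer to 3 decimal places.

Repeatedly combine the two least-probable nodes; the expected code length is the sum of the merged weights.
merge 2/75 + 4/75 → 2/25
merge 4/75 + 2/25 → 2/15
merge 2/25 + 3/25 → 1/5
merge 2/15 + 14/75 → 8/25
merge 1/5 + 16/75 → 31/75
merge 4/15 + 8/25 → 44/75
merge 31/75 + 44/75 → 1
L = 2/25 + 2/15 + 1/5 + 8/25 + 31/75 + 44/75 + 1 = 41/15 ≈ 2.733 bits/symbol.

2.733 bits/symbol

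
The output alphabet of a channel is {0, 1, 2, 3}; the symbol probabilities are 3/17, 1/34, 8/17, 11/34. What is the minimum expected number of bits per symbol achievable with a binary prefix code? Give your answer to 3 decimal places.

1.735 bits/symbol

Repeatedly combine the two least-probable nodes; the expected code length is the sum of the merged weights.
merge 1/34 + 3/17 → 7/34
merge 7/34 + 11/34 → 9/17
merge 8/17 + 9/17 → 1
L = 7/34 + 9/17 + 1 = 59/34 ≈ 1.735 bits/symbol.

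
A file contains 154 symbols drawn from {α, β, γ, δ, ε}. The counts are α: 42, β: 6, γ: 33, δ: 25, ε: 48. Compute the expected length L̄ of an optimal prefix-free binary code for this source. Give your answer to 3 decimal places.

2.201 bits/symbol

Probabilities are the counts divided by 154.
Repeatedly combine the two least-probable nodes; the expected code length is the sum of the merged weights.
merge 3/77 + 25/154 → 31/154
merge 31/154 + 3/14 → 32/77
merge 3/11 + 24/77 → 45/77
merge 32/77 + 45/77 → 1
L = 31/154 + 32/77 + 45/77 + 1 = 339/154 ≈ 2.201 bits/symbol.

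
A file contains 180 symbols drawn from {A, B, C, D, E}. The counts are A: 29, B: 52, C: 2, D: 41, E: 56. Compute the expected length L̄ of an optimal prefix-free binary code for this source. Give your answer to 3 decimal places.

2.172 bits/symbol

Probabilities are the counts divided by 180.
Repeatedly combine the two least-probable nodes; the expected code length is the sum of the merged weights.
merge 1/90 + 29/180 → 31/180
merge 31/180 + 41/180 → 2/5
merge 13/45 + 14/45 → 3/5
merge 2/5 + 3/5 → 1
L = 31/180 + 2/5 + 3/5 + 1 = 391/180 ≈ 2.172 bits/symbol.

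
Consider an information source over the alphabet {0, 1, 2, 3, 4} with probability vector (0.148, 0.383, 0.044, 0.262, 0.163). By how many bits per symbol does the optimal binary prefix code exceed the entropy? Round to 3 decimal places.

Entropy H = −Σ p log₂ p ≈ 2.0694 bits.
Huffman merges: 11/250+37/250→24/125; 163/1000+24/125→71/200; 131/500+71/200→617/1000; 383/1000+617/1000→1. L = 541/250 ≈ 2.1640.
L − H = 2.1640 − 2.0694 = 0.095 bits.

0.095 bits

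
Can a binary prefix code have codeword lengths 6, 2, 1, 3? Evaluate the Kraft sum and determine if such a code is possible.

0.890625; yes

With common denominator 2^6 = 64: Σ 2^(−ℓᵢ) = 1/64 + 16/64 + 32/64 + 8/64 = 57/64 = 0.890625.
Kraft's inequality requires Σ ≤ 1; here Σ = 0.890625 ≤ 1, so such a prefix code exists.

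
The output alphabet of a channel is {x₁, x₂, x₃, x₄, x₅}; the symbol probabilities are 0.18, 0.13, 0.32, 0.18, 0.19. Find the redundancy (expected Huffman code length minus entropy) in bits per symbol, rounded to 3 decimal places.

0.055 bits

Entropy H = −Σ p log₂ p ≈ 2.2545 bits.
Huffman merges: 13/100+9/50→31/100; 9/50+19/100→37/100; 31/100+8/25→63/100; 37/100+63/100→1. L = 231/100 ≈ 2.3100.
L − H = 2.3100 − 2.2545 = 0.055 bits.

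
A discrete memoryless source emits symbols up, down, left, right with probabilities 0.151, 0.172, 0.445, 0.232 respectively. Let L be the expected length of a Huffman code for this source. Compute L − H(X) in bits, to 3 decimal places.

Entropy H = −Σ p log₂ p ≈ 1.8575 bits.
Huffman merges: 151/1000+43/250→323/1000; 29/125+323/1000→111/200; 89/200+111/200→1. L = 939/500 ≈ 1.8780.
L − H = 1.8780 − 1.8575 = 0.021 bits.

0.021 bits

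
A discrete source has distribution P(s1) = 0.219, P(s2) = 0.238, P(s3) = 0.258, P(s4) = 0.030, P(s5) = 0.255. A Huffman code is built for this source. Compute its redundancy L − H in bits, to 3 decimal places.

0.118 bits

Entropy H = −Σ p log₂ p ≈ 2.1315 bits.
Huffman merges: 3/100+219/1000→249/1000; 119/500+249/1000→487/1000; 51/200+129/500→513/1000; 487/1000+513/1000→1. L = 2249/1000 ≈ 2.2490.
L − H = 2.2490 − 2.1315 = 0.118 bits.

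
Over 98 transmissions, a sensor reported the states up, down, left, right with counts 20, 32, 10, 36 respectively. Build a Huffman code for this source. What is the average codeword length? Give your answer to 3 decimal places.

1.939 bits/symbol

Probabilities are the counts divided by 98.
Repeatedly combine the two least-probable nodes; the expected code length is the sum of the merged weights.
merge 5/49 + 10/49 → 15/49
merge 15/49 + 16/49 → 31/49
merge 18/49 + 31/49 → 1
L = 15/49 + 31/49 + 1 = 95/49 ≈ 1.939 bits/symbol.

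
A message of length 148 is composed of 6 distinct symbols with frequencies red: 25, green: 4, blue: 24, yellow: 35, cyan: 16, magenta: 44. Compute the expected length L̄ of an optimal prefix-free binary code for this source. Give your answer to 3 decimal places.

Probabilities are the counts divided by 148.
Repeatedly combine the two least-probable nodes; the expected code length is the sum of the merged weights.
merge 1/37 + 4/37 → 5/37
merge 5/37 + 6/37 → 11/37
merge 25/148 + 35/148 → 15/37
merge 11/37 + 11/37 → 22/37
merge 15/37 + 22/37 → 1
L = 5/37 + 11/37 + 15/37 + 22/37 + 1 = 90/37 ≈ 2.432 bits/symbol.

2.432 bits/symbol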